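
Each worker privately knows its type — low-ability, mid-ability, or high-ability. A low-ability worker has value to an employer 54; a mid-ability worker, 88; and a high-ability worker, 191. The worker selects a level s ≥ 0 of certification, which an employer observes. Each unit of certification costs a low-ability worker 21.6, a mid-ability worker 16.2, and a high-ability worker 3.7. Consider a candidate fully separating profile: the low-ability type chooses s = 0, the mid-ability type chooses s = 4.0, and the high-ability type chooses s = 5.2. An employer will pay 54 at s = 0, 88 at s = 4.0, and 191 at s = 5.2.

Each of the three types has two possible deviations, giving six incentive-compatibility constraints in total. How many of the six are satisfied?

Mid-ability (own payoff 88 − 16.2×4.0 = 23.2): to s=0 gives 54 → profitable ✗; to s=5.2 gives 191 − 16.2×5.2 = 106.76 → profitable ✗.
High-ability (own payoff 191 − 3.7×5.2 = 171.76): to s=0 gives 54 → no gain ✓; to s=4.0 gives 88 − 3.7×4.0 = 73.2 → no gain ✓.
Low-ability (own payoff 54): to s=4.0 gives 88 − 21.6×4.0 = 1.6 → no gain ✓; to s=5.2 gives 191 − 21.6×5.2 = 78.68 → profitable ✗.
3 of the 6 constraints hold; not an equilibrium.

3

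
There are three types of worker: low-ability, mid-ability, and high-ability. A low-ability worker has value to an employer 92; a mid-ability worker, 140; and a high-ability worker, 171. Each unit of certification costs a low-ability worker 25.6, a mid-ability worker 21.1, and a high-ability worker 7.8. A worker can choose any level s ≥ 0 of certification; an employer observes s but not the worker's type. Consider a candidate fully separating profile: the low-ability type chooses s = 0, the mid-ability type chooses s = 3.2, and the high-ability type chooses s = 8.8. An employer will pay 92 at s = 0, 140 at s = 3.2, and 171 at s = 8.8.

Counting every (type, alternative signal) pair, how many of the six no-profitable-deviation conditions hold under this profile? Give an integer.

High-ability (own payoff 171 − 7.8×8.8 = 102.36): to s=0 gives 92 → no gain ✓; to s=3.2 gives 140 − 7.8×3.2 = 115.04 → profitable ✗.
Mid-ability (own payoff 140 − 21.1×3.2 = 72.48): to s=0 gives 92 → profitable ✗; to s=8.8 gives 171 − 21.1×8.8 = -14.68 → no gain ✓.
Low-ability (own payoff 92): to s=3.2 gives 140 − 25.6×3.2 = 58.08 → no gain ✓; to s=8.8 gives 171 − 25.6×8.8 = -54.28 → no gain ✓.
4 of the 6 constraints hold; not an equilibrium.

4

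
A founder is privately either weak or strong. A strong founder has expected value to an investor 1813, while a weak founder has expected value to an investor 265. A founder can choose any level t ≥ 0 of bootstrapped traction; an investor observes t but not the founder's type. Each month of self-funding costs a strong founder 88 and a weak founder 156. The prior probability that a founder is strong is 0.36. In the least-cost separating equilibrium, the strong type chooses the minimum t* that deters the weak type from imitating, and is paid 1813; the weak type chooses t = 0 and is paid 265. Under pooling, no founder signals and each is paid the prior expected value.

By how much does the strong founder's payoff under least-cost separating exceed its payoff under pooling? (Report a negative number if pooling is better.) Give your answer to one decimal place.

Least-cost separating signal: t* solves 265 = 1813 − 156·t*, so t* = (1813 − 265)/156 ≈ 9.9231.
Strong type's separating payoff: 1813 − 88 × t* = 1813 − 88 × (1813 − 265)/156 = 1813 − 136224/156 ≈ 939.769.
Pooling payoff: 0.36 × 1813 + 0.64 × 265 = 822.28.
Difference: 939.769 − 822.28 = 117.489, i.e. 117.5 to one decimal place.
The strong type prefers to separate.

117.5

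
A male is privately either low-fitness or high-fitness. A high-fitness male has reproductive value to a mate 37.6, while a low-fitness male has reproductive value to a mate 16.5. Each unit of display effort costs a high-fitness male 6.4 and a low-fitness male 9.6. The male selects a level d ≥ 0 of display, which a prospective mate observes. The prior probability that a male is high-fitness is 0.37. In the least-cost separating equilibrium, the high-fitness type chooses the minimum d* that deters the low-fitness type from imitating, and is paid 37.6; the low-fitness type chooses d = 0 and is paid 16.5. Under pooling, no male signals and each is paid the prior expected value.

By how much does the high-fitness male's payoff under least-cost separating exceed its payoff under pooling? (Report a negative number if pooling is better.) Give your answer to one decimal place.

-0.8

Least-cost separating signal: d* solves 16.5 = 37.6 − 9.6·d*, so d* = (37.6 − 16.5)/9.6 ≈ 2.1979.
High-fitness type's separating payoff: 37.6 − 6.4 × d* = 37.6 − 6.4 × (37.6 − 16.5)/9.6 = 37.6 − 135.04/9.6 ≈ 23.533.
Pooling payoff: 0.37 × 37.6 + 0.63 × 16.5 = 24.307.
Difference: 23.533 − 24.307 = -0.774, i.e. -0.8 to one decimal place.
The high-fitness type would prefer the pooling outcome.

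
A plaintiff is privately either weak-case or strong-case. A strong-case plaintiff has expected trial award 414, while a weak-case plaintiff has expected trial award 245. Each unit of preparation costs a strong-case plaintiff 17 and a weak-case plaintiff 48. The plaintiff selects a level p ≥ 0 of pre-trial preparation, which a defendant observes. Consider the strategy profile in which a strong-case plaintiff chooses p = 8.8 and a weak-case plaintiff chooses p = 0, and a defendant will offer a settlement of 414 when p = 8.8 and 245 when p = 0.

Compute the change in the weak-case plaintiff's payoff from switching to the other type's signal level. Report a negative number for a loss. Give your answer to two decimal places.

Playing p = 0 the weak-case plaintiff receives 245.
Deviating to p = 8.8 brings payment 414 at cost 48 × 8.8 = 422.4, netting -8.4.
Gain from deviating: -8.4 − 245 = -253.40.
The gain is negative, so the weak-case type's incentive-compatibility constraint is satisfied.

-253.40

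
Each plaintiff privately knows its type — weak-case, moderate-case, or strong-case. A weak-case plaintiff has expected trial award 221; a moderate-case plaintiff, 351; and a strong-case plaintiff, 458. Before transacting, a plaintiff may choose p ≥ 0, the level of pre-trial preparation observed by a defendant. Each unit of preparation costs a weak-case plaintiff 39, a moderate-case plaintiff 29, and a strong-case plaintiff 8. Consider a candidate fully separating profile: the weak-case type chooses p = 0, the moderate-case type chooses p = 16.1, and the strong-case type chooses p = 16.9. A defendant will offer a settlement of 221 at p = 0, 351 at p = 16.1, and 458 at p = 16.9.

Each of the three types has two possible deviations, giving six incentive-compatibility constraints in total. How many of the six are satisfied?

4

Weak-case (own payoff 221): to p=16.1 gives 351 − 39×16.1 = -276.9 → no gain ✓; to p=16.9 gives 458 − 39×16.9 = -201.1 → no gain ✓.
Moderate-case (own payoff 351 − 29×16.1 = -115.9): to p=0 gives 221 → profitable ✗; to p=16.9 gives 458 − 29×16.9 = -32.1 → profitable ✗.
Strong-case (own payoff 458 − 8×16.9 = 322.8): to p=0 gives 221 → no gain ✓; to p=16.1 gives 351 − 8×16.1 = 222.2 → no gain ✓.
4 of the 6 constraints hold; not an equilibrium.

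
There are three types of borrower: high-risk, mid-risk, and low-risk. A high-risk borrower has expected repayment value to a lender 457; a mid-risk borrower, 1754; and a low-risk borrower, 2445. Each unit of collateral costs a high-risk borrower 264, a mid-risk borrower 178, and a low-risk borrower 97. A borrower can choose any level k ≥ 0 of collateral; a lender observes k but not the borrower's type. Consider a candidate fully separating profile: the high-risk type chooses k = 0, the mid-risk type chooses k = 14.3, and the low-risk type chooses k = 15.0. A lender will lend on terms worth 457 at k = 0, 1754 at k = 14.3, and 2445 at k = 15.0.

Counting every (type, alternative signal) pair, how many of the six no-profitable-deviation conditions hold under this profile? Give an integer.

Mid-risk (own payoff 1754 − 178×14.3 = -791.4): to k=0 gives 457 → profitable ✗; to k=15.0 gives 2445 − 178×15.0 = -225 → profitable ✗.
Low-risk (own payoff 2445 − 97×15.0 = 990): to k=0 gives 457 → no gain ✓; to k=14.3 gives 1754 − 97×14.3 = 366.9 → no gain ✓.
High-risk (own payoff 457): to k=14.3 gives 1754 − 264×14.3 = -2021.2 → no gain ✓; to k=15.0 gives 2445 − 264×15.0 = -1515 → no gain ✓.
4 of the 6 constraints hold; not an equilibrium.

4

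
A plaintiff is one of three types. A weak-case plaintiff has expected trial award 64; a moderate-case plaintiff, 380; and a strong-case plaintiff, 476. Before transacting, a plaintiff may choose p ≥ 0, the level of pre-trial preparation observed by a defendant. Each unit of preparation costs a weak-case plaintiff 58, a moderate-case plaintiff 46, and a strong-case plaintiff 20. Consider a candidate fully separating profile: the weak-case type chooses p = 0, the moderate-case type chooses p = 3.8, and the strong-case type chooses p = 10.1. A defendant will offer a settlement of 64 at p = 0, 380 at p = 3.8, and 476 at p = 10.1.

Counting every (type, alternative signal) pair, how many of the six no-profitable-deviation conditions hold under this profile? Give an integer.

4

Weak-case (own payoff 64): to p=3.8 gives 380 − 58×3.8 = 159.6 → profitable ✗; to p=10.1 gives 476 − 58×10.1 = -109.8 → no gain ✓.
Strong-case (own payoff 476 − 20×10.1 = 274): to p=0 gives 64 → no gain ✓; to p=3.8 gives 380 − 20×3.8 = 304 → profitable ✗.
Moderate-case (own payoff 380 − 46×3.8 = 205.2): to p=0 gives 64 → no gain ✓; to p=10.1 gives 476 − 46×10.1 = 11.4 → no gain ✓.
4 of the 6 constraints hold; not an equilibrium.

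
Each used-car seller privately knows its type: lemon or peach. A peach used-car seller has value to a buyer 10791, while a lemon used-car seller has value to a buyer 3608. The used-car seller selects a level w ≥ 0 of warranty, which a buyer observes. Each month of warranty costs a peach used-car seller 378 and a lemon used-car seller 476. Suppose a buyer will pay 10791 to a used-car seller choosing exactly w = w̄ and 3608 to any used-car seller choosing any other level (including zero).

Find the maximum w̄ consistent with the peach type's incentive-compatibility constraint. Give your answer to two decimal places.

19.00

Choosing w̄ yields the peach type 10791 − 378·w̄; choosing zero yields 3608.
The peach type is indifferent at 10791 − 378·w̄ = 3608, i.e. w̄ = (10791 − 3608) / 378 ≈ 19.00.
For any w̄ above 19.00 the peach type would rather pool at zero, so separation collapses.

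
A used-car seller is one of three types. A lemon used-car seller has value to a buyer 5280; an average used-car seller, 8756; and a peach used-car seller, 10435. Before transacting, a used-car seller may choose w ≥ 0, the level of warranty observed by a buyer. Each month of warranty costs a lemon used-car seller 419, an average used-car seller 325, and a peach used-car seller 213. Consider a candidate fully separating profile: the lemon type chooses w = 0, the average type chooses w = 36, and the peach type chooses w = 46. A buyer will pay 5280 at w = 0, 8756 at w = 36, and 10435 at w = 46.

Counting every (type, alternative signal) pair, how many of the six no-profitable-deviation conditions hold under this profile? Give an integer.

3

Peach (own payoff 10435 − 213×46 = 637): to w=0 gives 5280 → profitable ✗; to w=36 gives 8756 − 213×36 = 1088 → profitable ✗.
Average (own payoff 8756 − 325×36 = -2944): to w=0 gives 5280 → profitable ✗; to w=46 gives 10435 − 325×46 = -4515 → no gain ✓.
Lemon (own payoff 5280): to w=36 gives 8756 − 419×36 = -6328 → no gain ✓; to w=46 gives 10435 − 419×46 = -8839 → no gain ✓.
3 of the 6 constraints hold; not an equilibrium.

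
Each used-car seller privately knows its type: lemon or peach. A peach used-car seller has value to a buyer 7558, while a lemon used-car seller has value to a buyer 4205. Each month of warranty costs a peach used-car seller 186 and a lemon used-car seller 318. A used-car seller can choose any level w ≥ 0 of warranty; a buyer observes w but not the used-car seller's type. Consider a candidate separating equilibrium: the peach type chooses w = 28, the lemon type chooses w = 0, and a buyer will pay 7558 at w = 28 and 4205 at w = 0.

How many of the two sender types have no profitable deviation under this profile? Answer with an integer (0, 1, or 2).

1

Lemon type: stay at 0 → 4205; mimic → 7558 − 318 × 28 = -1346. IC holds (4205 ≥ -1346).
Peach type: signal → 7558 − 186 × 28 = 2350; deviate to 0 → 4205. IC fails (2350 < 4205).
1 of 2 constraints hold, so this profile is not an equilibrium.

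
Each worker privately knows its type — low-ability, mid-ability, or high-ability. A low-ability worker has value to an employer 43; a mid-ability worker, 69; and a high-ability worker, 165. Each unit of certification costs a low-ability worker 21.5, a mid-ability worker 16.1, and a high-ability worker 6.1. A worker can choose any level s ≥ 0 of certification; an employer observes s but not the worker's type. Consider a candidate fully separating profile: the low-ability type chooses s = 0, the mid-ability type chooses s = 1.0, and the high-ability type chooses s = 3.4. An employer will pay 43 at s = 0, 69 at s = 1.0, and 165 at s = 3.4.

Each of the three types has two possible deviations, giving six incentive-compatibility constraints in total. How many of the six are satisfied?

3

Mid-ability (own payoff 69 − 16.1×1.0 = 52.9): to s=0 gives 43 → no gain ✓; to s=3.4 gives 165 − 16.1×3.4 = 110.26 → profitable ✗.
Low-ability (own payoff 43): to s=1.0 gives 69 − 21.5×1.0 = 47.5 → profitable ✗; to s=3.4 gives 165 − 21.5×3.4 = 91.9 → profitable ✗.
High-ability (own payoff 165 − 6.1×3.4 = 144.26): to s=0 gives 43 → no gain ✓; to s=1.0 gives 69 − 6.1×1.0 = 62.9 → no gain ✓.
3 of the 6 constraints hold; not an equilibrium.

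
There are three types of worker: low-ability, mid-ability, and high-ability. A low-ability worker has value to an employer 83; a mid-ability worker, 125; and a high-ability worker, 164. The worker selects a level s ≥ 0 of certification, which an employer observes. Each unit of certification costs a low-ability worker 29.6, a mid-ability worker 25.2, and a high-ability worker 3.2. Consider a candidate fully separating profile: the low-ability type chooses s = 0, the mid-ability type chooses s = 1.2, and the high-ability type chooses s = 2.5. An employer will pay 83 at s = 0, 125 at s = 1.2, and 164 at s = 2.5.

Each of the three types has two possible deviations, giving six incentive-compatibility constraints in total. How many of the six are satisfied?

3

Mid-ability (own payoff 125 − 25.2×1.2 = 94.76): to s=0 gives 83 → no gain ✓; to s=2.5 gives 164 − 25.2×2.5 = 101 → profitable ✗.
Low-ability (own payoff 83): to s=1.2 gives 125 − 29.6×1.2 = 89.48 → profitable ✗; to s=2.5 gives 164 − 29.6×2.5 = 90 → profitable ✗.
High-ability (own payoff 164 − 3.2×2.5 = 156): to s=0 gives 83 → no gain ✓; to s=1.2 gives 125 − 3.2×1.2 = 121.16 → no gain ✓.
3 of the 6 constraints hold; not an equilibrium.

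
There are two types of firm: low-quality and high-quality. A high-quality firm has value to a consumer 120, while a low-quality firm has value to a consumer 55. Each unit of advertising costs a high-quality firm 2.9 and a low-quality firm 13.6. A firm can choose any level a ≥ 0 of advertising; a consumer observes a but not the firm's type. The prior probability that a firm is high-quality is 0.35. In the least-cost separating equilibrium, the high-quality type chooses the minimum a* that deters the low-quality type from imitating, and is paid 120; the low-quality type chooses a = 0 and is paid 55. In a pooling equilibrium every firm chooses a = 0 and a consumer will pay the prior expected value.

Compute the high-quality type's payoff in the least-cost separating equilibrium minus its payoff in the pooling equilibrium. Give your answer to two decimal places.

28.39

Least-cost separating signal: a* solves 55 = 120 − 13.6·a*, so a* = (120 − 55)/13.6 ≈ 4.7794.
High-quality type's separating payoff: 120 − 2.9 × a* = 120 − 2.9 × (120 − 55)/13.6 = 120 − 188.5/13.6 ≈ 106.1397.
Pooling payoff: 0.35 × 120 + 0.65 × 55 = 77.75.
Difference: 106.1397 − 77.75 = 28.3897, i.e. 28.39 to two decimal places.
The high-quality type prefers to separate.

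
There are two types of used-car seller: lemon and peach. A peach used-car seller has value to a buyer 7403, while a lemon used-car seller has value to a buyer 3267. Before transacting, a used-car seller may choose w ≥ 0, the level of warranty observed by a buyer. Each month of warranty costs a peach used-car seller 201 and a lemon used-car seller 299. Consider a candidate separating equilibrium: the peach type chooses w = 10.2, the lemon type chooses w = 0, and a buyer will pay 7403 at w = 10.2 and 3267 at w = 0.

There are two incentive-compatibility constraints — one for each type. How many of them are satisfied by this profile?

1

Peach type: signal → 7403 − 201 × 10.2 = 5352.8; deviate to 0 → 3267. IC holds (5352.8 ≥ 3267).
Lemon type: stay at 0 → 3267; mimic → 7403 − 299 × 10.2 = 4353.2. IC fails (3267 < 4353.2).
1 of 2 constraints hold, so this profile is not an equilibrium.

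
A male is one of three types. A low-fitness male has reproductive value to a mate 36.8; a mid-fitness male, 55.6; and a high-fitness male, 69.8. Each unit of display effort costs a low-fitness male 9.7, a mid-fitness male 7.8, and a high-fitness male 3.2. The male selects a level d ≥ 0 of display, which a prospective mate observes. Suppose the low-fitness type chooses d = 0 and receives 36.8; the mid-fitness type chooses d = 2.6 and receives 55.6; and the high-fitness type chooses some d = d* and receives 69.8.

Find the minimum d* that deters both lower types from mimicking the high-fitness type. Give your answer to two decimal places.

Low-fitness type (on-path payoff 36.8) won't mimic when 36.8 ≥ 69.8 − 9.7·d*, i.e. d* ≥ 3.40.
Mid-fitness type (on-path payoff 55.6 − 7.8×2.6 = 35.32) won't mimic when 35.32 ≥ 69.8 − 7.8·d*, i.e. d* ≥ 4.42.
Both must hold, so d* = max(3.40, 4.42) = 4.42. The mid-fitness type's constraint binds.

4.42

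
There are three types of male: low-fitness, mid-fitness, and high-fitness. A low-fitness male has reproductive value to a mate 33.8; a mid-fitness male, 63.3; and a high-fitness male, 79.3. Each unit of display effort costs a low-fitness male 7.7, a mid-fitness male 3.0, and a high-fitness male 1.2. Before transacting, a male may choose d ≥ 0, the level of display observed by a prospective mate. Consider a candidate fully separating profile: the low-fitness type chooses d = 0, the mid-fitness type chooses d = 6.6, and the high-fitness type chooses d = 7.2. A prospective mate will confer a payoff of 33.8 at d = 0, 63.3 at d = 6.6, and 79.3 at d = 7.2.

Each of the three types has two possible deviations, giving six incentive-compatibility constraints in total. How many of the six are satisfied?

High-fitness (own payoff 79.3 − 1.2×7.2 = 70.66): to d=0 gives 33.8 → no gain ✓; to d=6.6 gives 63.3 − 1.2×6.6 = 55.38 → no gain ✓.
Low-fitness (own payoff 33.8): to d=6.6 gives 63.3 − 7.7×6.6 = 12.48 → no gain ✓; to d=7.2 gives 79.3 − 7.7×7.2 = 23.86 → no gain ✓.
Mid-fitness (own payoff 63.3 − 3.0×6.6 = 43.5): to d=0 gives 33.8 → no gain ✓; to d=7.2 gives 79.3 − 3.0×7.2 = 57.7 → profitable ✗.
5 of the 6 constraints hold; not an equilibrium.

5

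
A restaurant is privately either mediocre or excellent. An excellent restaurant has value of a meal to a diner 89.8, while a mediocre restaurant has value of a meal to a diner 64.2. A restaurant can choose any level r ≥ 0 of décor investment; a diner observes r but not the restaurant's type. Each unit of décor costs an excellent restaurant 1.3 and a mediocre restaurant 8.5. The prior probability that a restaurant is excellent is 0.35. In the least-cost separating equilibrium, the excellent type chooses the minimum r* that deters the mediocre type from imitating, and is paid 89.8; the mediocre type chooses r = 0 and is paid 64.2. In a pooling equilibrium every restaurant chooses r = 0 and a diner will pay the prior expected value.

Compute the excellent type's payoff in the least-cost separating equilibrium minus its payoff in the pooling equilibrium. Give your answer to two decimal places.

12.72

Least-cost separating signal: r* solves 64.2 = 89.8 − 8.5·r*, so r* = (89.8 − 64.2)/8.5 ≈ 3.0118.
Excellent type's separating payoff: 89.8 − 1.3 × r* = 89.8 − 1.3 × (89.8 − 64.2)/8.5 = 89.8 − 33.28/8.5 ≈ 85.8847.
Pooling payoff: 0.35 × 89.8 + 0.65 × 64.2 = 73.16.
Difference: 85.8847 − 73.16 = 12.7247, i.e. 12.72 to two decimal places.
The excellent type prefers to separate.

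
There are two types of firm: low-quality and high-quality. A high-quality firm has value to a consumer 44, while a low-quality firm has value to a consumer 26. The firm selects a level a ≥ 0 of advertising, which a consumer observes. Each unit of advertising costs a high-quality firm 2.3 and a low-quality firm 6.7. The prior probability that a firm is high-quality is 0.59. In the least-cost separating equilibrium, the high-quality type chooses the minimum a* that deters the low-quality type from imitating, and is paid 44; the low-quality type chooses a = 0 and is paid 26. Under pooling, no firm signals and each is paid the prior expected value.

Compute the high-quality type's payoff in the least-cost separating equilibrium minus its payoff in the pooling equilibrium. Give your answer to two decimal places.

Least-cost separating signal: a* solves 26 = 44 − 6.7·a*, so a* = (44 − 26)/6.7 ≈ 2.6866.
High-quality type's separating payoff: 44 − 2.3 × a* = 44 − 2.3 × (44 − 26)/6.7 = 44 − 41.4/6.7 ≈ 37.8209.
Pooling payoff: 0.59 × 44 + 0.41 × 26 = 36.62.
Difference: 37.8209 − 36.62 = 1.2009, i.e. 1.20 to two decimal places.
The high-quality type prefers to separate.

1.20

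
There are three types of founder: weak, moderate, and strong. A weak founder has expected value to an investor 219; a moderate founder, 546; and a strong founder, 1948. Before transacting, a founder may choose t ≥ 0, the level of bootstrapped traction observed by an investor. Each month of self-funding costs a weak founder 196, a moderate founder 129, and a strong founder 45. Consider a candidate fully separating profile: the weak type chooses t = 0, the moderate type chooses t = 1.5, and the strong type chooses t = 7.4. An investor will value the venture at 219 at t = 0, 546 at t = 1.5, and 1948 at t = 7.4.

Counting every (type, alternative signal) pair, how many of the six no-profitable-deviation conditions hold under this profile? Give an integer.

Strong (own payoff 1948 − 45×7.4 = 1615): to t=0 gives 219 → no gain ✓; to t=1.5 gives 546 − 45×1.5 = 478.5 → no gain ✓.
Moderate (own payoff 546 − 129×1.5 = 352.5): to t=0 gives 219 → no gain ✓; to t=7.4 gives 1948 − 129×7.4 = 993.4 → profitable ✗.
Weak (own payoff 219): to t=1.5 gives 546 − 196×1.5 = 252 → profitable ✗; to t=7.4 gives 1948 − 196×7.4 = 497.6 → profitable ✗.
3 of the 6 constraints hold; not an equilibrium.

3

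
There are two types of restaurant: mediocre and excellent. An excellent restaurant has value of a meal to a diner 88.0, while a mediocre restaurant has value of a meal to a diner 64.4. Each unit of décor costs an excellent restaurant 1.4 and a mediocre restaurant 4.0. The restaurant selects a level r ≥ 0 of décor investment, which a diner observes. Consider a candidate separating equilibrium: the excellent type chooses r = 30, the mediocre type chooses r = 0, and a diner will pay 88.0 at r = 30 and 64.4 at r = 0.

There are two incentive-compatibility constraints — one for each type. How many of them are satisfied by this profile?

Mediocre type: stay at 0 → 64.4; mimic → 88.0 − 4.0 × 30 = -32. IC holds (64.4 ≥ -32).
Excellent type: signal → 88.0 − 1.4 × 30 = 46; deviate to 0 → 64.4. IC fails (46 < 64.4).
1 of 2 constraints hold, so this profile is not an equilibrium.

1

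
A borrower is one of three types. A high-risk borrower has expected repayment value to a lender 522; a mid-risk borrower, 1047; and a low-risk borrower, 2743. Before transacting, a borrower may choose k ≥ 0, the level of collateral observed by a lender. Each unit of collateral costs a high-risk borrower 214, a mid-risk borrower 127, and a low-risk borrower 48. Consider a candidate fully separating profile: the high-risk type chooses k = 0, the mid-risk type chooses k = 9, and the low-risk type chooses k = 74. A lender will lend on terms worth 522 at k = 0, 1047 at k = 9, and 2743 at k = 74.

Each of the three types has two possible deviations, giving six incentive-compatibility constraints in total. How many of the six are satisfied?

Low-risk (own payoff 2743 − 48×74 = -809): to k=0 gives 522 → profitable ✗; to k=9 gives 1047 − 48×9 = 615 → profitable ✗.
Mid-risk (own payoff 1047 − 127×9 = -96): to k=0 gives 522 → profitable ✗; to k=74 gives 2743 − 127×74 = -6655 → no gain ✓.
High-risk (own payoff 522): to k=9 gives 1047 − 214×9 = -879 → no gain ✓; to k=74 gives 2743 − 214×74 = -13093 → no gain ✓.
3 of the 6 constraints hold; not an equilibrium.

3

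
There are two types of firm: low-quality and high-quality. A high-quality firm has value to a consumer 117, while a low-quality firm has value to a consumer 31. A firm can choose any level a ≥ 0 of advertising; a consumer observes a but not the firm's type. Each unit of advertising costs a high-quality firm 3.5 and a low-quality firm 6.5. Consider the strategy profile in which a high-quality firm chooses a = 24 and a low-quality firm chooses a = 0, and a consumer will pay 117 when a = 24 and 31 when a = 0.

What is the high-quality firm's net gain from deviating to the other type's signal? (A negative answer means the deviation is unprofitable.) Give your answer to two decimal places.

-2.00

Playing a = 24 the high-quality firm receives 117 − 3.5 × 24 = 33.
Deviating to a = 0 yields 31 instead.
Gain from deviating: 31 − 33 = -2.00.
The gain is negative, so the high-quality type's incentive-compatibility constraint is satisfied.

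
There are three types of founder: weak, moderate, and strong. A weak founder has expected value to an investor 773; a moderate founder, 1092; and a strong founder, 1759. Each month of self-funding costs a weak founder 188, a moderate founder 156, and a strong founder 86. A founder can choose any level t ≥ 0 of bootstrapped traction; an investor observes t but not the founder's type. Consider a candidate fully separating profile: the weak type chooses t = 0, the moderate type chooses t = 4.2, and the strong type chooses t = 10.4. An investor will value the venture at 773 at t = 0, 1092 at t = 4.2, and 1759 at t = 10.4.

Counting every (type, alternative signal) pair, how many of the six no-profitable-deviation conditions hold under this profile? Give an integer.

Weak (own payoff 773): to t=4.2 gives 1092 − 188×4.2 = 302.4 → no gain ✓; to t=10.4 gives 1759 − 188×10.4 = -196.2 → no gain ✓.
Moderate (own payoff 1092 − 156×4.2 = 436.8): to t=0 gives 773 → profitable ✗; to t=10.4 gives 1759 − 156×10.4 = 136.6 → no gain ✓.
Strong (own payoff 1759 − 86×10.4 = 864.6): to t=0 gives 773 → no gain ✓; to t=4.2 gives 1092 − 86×4.2 = 730.8 → no gain ✓.
5 of the 6 constraints hold; not an equilibrium.

5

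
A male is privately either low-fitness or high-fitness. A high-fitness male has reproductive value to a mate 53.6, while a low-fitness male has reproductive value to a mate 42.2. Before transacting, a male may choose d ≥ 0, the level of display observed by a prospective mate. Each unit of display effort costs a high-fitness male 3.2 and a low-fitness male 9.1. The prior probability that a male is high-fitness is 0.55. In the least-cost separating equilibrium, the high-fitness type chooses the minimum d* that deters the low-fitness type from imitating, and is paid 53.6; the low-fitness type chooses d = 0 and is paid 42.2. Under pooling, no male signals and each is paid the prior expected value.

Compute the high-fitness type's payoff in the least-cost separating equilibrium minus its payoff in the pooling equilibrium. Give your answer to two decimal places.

1.12

Least-cost separating signal: d* solves 42.2 = 53.6 − 9.1·d*, so d* = (53.6 − 42.2)/9.1 ≈ 1.2527.
High-fitness type's separating payoff: 53.6 − 3.2 × d* = 53.6 − 3.2 × (53.6 − 42.2)/9.1 = 53.6 − 36.48/9.1 ≈ 49.5912.
Pooling payoff: 0.55 × 53.6 + 0.45 × 42.2 = 48.47.
Difference: 49.5912 − 48.47 = 1.1212, i.e. 1.12 to two decimal places.
The high-fitness type prefers to separate.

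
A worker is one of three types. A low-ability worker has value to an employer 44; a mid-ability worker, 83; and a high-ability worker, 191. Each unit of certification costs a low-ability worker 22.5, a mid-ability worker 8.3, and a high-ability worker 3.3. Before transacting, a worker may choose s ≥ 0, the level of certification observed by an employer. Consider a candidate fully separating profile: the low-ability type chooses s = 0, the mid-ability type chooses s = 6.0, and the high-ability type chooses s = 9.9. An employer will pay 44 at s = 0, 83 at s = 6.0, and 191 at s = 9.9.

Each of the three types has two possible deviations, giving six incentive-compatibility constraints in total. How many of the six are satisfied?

4

Low-ability (own payoff 44): to s=6.0 gives 83 − 22.5×6.0 = -52 → no gain ✓; to s=9.9 gives 191 − 22.5×9.9 = -31.75 → no gain ✓.
High-ability (own payoff 191 − 3.3×9.9 = 158.33): to s=0 gives 44 → no gain ✓; to s=6.0 gives 83 − 3.3×6.0 = 63.2 → no gain ✓.
Mid-ability (own payoff 83 − 8.3×6.0 = 33.2): to s=0 gives 44 → profitable ✗; to s=9.9 gives 191 − 8.3×9.9 = 108.83 → profitable ✗.
4 of the 6 constraints hold; not an equilibrium.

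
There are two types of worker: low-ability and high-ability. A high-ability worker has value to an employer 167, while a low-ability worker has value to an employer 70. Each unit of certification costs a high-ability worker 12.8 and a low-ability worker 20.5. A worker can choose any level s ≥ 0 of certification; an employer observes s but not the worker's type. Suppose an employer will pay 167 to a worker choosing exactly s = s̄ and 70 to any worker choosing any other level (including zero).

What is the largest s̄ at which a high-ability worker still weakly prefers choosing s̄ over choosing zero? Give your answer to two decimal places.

Choosing s̄ yields the high-ability type 167 − 12.8·s̄; choosing zero yields 70.
The high-ability type is indifferent at 167 − 12.8·s̄ = 70, i.e. s̄ = (167 − 70) / 12.8 ≈ 7.58.
For any s̄ above 7.58 the high-ability type would rather pool at zero, so separation collapses.

7.58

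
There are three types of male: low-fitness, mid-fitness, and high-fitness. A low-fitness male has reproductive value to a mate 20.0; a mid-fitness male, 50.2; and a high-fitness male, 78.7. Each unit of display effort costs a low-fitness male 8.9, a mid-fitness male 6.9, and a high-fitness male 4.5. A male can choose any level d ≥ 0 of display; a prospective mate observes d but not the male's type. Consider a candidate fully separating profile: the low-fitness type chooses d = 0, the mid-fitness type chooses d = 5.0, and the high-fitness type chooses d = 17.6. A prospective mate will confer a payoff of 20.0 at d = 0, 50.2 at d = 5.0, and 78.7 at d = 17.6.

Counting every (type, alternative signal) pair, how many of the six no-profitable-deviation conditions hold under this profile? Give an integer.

3

Low-fitness (own payoff 20.0): to d=5.0 gives 50.2 − 8.9×5.0 = 5.7 → no gain ✓; to d=17.6 gives 78.7 − 8.9×17.6 = -77.94 → no gain ✓.
Mid-fitness (own payoff 50.2 − 6.9×5.0 = 15.7): to d=0 gives 20.0 → profitable ✗; to d=17.6 gives 78.7 − 6.9×17.6 = -42.74 → no gain ✓.
High-fitness (own payoff 78.7 − 4.5×17.6 = -0.5): to d=0 gives 20.0 → profitable ✗; to d=5.0 gives 50.2 − 4.5×5.0 = 27.7 → profitable ✗.
3 of the 6 constraints hold; not an equilibrium.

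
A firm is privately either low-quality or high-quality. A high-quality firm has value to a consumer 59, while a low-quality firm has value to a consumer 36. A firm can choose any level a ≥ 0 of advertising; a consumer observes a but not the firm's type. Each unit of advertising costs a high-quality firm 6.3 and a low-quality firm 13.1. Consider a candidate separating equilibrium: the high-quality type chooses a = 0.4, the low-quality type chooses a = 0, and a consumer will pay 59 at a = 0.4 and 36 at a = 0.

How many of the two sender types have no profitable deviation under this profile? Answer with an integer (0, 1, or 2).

Low-quality type: stay at 0 → 36; mimic → 59 − 13.1 × 0.4 = 53.76. IC fails (36 < 53.76).
High-quality type: signal → 59 − 6.3 × 0.4 = 56.48; deviate to 0 → 36. IC holds (56.48 ≥ 36).
1 of 2 constraints hold, so this profile is not an equilibrium.

1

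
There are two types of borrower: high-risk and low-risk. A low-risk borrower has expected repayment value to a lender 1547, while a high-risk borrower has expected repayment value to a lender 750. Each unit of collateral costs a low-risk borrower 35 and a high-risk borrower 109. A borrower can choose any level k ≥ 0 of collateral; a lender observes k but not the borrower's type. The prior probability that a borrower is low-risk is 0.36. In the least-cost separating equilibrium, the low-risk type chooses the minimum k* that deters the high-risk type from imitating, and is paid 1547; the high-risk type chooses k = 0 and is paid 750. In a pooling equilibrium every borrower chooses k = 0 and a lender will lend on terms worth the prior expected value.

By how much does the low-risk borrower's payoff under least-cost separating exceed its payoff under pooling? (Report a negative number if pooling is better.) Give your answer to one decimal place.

Least-cost separating signal: k* solves 750 = 1547 − 109·k*, so k* = (1547 − 750)/109 ≈ 7.3119.
Low-risk type's separating payoff: 1547 − 35 × k* = 1547 − 35 × (1547 − 750)/109 = 1547 − 27895/109 ≈ 1291.083.
Pooling payoff: 0.36 × 1547 + 0.64 × 750 = 1036.92.
Difference: 1291.083 − 1036.92 = 254.163, i.e. 254.2 to one decimal place.
The low-risk type prefers to separate.

254.2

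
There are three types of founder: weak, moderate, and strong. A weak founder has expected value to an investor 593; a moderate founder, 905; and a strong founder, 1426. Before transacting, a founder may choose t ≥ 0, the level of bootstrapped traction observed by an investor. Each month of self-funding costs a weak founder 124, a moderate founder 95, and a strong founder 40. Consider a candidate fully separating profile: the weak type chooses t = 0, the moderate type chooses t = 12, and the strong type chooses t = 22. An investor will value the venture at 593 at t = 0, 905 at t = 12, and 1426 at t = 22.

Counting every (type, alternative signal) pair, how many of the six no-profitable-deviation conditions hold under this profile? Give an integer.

4

Strong (own payoff 1426 − 40×22 = 546): to t=0 gives 593 → profitable ✗; to t=12 gives 905 − 40×12 = 425 → no gain ✓.
Moderate (own payoff 905 − 95×12 = -235): to t=0 gives 593 → profitable ✗; to t=22 gives 1426 − 95×22 = -664 → no gain ✓.
Weak (own payoff 593): to t=12 gives 905 − 124×12 = -583 → no gain ✓; to t=22 gives 1426 − 124×22 = -1302 → no gain ✓.
4 of the 6 constraints hold; not an equilibrium.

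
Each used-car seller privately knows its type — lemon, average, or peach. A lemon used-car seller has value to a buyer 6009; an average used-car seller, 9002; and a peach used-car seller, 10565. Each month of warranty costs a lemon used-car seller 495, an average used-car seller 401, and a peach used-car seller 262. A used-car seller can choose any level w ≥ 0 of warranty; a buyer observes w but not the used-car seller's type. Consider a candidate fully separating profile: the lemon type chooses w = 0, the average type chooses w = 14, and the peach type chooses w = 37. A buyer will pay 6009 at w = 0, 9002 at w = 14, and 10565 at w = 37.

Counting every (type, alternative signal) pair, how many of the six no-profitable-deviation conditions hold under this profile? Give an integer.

3

Lemon (own payoff 6009): to w=14 gives 9002 − 495×14 = 2072 → no gain ✓; to w=37 gives 10565 − 495×37 = -7750 → no gain ✓.
Peach (own payoff 10565 − 262×37 = 871): to w=0 gives 6009 → profitable ✗; to w=14 gives 9002 − 262×14 = 5334 → profitable ✗.
Average (own payoff 9002 − 401×14 = 3388): to w=0 gives 6009 → profitable ✗; to w=37 gives 10565 − 401×37 = -4272 → no gain ✓.
3 of the 6 constraints hold; not an equilibrium.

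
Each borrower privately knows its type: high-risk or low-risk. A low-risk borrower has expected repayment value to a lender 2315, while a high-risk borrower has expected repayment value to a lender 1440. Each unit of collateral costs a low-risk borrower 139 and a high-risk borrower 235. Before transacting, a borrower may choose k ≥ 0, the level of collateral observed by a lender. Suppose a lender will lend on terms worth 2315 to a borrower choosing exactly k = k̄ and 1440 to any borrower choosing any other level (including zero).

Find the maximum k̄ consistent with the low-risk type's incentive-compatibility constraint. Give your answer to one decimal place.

6.3

Choosing k̄ yields the low-risk type 2315 − 139·k̄; choosing zero yields 1440.
The low-risk type is indifferent at 2315 − 139·k̄ = 1440, i.e. k̄ = (2315 − 1440) / 139 ≈ 6.3.
For any k̄ above 6.3 the low-risk type would rather pool at zero, so separation collapses.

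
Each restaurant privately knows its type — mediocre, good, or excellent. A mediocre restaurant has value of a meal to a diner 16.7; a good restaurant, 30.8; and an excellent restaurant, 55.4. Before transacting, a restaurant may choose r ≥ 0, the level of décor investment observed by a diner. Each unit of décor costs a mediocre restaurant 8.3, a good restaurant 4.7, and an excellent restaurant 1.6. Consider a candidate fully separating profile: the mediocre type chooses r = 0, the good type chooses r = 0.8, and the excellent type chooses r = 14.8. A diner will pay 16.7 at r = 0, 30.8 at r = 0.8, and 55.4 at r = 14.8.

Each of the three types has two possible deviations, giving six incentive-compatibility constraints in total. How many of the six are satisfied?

Good (own payoff 30.8 − 4.7×0.8 = 27.04): to r=0 gives 16.7 → no gain ✓; to r=14.8 gives 55.4 − 4.7×14.8 = -14.16 → no gain ✓.
Mediocre (own payoff 16.7): to r=0.8 gives 30.8 − 8.3×0.8 = 24.16 → profitable ✗; to r=14.8 gives 55.4 − 8.3×14.8 = -67.44 → no gain ✓.
Excellent (own payoff 55.4 − 1.6×14.8 = 31.72): to r=0 gives 16.7 → no gain ✓; to r=0.8 gives 30.8 − 1.6×0.8 = 29.52 → no gain ✓.
5 of the 6 constraints hold; not an equilibrium.

5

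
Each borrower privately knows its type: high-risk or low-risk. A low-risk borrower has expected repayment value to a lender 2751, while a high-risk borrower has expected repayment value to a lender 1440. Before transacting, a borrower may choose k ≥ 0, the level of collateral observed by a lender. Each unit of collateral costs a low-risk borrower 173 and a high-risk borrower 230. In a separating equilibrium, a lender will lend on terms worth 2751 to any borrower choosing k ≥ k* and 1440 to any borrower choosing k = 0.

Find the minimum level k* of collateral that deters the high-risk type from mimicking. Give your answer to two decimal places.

5.70

A high-risk borrower choosing k = 0 receives 1440.
Imitating at k* instead would pay 2751 at cost 230·k*, netting 2751 − 230·k*.
Indifference: 1440 = 2751 − 230·k*, so k* = (2751 − 1440) / 230 = 5.70.
At k* the high-risk type's incentive constraint just binds; the low-risk type strictly prefers k* since its per-unit cost is lower.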